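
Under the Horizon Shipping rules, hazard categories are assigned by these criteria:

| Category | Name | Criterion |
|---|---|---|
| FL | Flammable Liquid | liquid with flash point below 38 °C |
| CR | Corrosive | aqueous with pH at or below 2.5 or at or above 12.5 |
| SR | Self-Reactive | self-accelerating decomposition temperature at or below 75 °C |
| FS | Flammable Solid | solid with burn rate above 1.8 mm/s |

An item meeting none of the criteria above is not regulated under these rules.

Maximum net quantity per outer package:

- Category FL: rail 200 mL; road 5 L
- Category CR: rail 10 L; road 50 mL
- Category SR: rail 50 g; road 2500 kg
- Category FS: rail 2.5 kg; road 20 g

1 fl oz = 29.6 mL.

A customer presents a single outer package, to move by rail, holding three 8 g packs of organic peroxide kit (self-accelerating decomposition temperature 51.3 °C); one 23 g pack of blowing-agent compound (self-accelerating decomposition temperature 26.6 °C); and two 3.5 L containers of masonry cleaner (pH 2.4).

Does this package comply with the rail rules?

The organic peroxide kit has self-accelerating decomposition temperature 51.3 °C, which is ≤ 75 °C, so it is Category SR (Self-Reactive).
Self-accelerating decomposition temperature 26.6 °C meets the Category SR criterion (Self-Reactive), so the blowing-agent compound is Category SR.
The masonry cleaner has pH 2.4, which is ≤ 2.5, so it is Category CR (Corrosive).
Total Category SR: (three 8 g packs = 24 g) + 23 g = 47 g.
47 g ≤ 50 g (rail limit, Category SR) — within limit.
Category CR quantity: two 3.5 L containers = 7 L.
That is within the Category CR rail limit of 10 L.
Every hazard category is within its rail limit and no segregation rule is violated.

Yes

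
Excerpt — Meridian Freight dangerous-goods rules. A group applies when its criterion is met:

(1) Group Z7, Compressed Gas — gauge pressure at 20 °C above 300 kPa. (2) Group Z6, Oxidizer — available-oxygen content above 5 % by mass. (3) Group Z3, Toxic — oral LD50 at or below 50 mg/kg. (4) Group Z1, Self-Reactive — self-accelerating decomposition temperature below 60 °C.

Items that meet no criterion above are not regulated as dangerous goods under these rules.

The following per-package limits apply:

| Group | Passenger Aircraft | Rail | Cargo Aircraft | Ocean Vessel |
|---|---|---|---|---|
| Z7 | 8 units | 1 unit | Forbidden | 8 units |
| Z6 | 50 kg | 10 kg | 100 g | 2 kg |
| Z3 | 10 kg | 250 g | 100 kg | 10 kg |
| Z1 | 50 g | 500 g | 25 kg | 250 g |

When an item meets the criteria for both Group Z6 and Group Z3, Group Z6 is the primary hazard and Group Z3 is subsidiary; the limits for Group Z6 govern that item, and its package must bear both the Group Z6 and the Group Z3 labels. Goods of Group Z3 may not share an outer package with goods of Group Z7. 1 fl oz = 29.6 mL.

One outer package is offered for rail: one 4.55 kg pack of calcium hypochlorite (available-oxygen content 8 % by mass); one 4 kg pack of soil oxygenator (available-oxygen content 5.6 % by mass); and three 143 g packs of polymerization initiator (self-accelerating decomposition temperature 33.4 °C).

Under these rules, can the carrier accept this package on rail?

Yes

Calcium hypochlorite: available-oxygen content 8 % by mass > 5 % by mass → Group Z6 (Oxidizer).
Available-oxygen content 5.6 % by mass meets the Group Z6 criterion (Oxidizer), so the soil oxygenator is Group Z6.
Self-accelerating decomposition temperature 33.4 °C meets the Group Z1 criterion (Self-Reactive), so the polymerization initiator is Group Z1.
Total Group Z6: 4.55 kg + 4 kg = 8.55 kg.
8.55 kg is within the rail limit of 10 kg for Group Z6.
Group Z1 quantity: three 143 g packs = 429 g.
That is within the Group Z1 rail limit of 500 g.
The segregation rule (Group Z3 with Group Z7) does not apply to Group Z6 with Group Z1.
Every hazard group is within its rail limit and no segregation rule is violated.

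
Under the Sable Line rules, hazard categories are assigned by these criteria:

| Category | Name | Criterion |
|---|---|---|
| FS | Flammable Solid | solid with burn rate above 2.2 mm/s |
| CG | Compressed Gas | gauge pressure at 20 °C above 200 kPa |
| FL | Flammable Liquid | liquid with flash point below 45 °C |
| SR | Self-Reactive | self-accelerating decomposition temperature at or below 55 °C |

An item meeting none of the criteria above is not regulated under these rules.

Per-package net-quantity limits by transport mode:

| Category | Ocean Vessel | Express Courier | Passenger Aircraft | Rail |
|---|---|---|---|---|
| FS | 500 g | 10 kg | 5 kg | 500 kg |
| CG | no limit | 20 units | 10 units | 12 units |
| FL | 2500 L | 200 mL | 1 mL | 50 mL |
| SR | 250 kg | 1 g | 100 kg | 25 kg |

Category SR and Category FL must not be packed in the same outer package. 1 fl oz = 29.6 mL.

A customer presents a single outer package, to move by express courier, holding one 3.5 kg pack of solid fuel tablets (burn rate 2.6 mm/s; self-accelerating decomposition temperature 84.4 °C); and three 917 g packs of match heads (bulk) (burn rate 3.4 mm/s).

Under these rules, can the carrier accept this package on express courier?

The solid fuel tablets have burn rate 2.6 mm/s, which is > 2.2 mm/s, so they are Category FS (Flammable Solid).
The match heads (bulk) have burn rate 3.4 mm/s, which is > 2.2 mm/s, so they are Category FS (Flammable Solid).
Total Category FS: 3.5 kg + (three 917 g packs = 2.751 kg) = 6.251 kg.
6.251 kg ≤ 10 kg (express courier limit, Category FS) — within limit.

Yes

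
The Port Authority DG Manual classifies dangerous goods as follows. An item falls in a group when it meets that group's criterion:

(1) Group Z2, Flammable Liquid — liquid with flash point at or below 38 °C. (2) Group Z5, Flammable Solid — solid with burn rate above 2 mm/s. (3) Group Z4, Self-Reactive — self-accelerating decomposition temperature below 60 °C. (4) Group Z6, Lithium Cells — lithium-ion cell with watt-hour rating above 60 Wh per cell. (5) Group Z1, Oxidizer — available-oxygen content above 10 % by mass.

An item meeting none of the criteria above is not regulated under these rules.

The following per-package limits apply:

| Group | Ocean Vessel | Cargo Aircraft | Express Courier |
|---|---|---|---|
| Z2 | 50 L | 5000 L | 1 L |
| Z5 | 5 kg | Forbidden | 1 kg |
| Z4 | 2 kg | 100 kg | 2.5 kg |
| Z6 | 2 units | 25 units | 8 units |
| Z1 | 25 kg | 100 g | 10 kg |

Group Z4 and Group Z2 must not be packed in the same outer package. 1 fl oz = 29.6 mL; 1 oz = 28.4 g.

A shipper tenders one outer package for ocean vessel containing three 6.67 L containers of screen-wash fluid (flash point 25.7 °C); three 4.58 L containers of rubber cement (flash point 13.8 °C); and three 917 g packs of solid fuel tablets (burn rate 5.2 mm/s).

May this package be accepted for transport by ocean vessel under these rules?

Yes

The screen-wash fluid has flash point 25.7 °C, which is ≤ 38 °C, so it is Group Z2 (Flammable Liquid).
The rubber cement has flash point 13.8 °C, which is ≤ 38 °C, so it is Group Z2 (Flammable Liquid).
Solid fuel tablets: burn rate 5.2 mm/s > 2 mm/s → Group Z5 (Flammable Solid).
Group Z2 net quantity: (three 6.67 L containers = 20.01 L) + (three 4.58 L containers = 13.74 L) = 33.75 L.
33.75 L is within the ocean vessel limit of 50 L for Group Z2.
Group Z5 quantity: three 917 g packs = 2.751 kg.
2.751 kg is within the ocean vessel limit of 5 kg for Group Z5.
The segregation rule (Group Z4 with Group Z2) does not apply to Group Z2 with Group Z5.
Every hazard group is within its ocean vessel limit and no segregation rule is violated.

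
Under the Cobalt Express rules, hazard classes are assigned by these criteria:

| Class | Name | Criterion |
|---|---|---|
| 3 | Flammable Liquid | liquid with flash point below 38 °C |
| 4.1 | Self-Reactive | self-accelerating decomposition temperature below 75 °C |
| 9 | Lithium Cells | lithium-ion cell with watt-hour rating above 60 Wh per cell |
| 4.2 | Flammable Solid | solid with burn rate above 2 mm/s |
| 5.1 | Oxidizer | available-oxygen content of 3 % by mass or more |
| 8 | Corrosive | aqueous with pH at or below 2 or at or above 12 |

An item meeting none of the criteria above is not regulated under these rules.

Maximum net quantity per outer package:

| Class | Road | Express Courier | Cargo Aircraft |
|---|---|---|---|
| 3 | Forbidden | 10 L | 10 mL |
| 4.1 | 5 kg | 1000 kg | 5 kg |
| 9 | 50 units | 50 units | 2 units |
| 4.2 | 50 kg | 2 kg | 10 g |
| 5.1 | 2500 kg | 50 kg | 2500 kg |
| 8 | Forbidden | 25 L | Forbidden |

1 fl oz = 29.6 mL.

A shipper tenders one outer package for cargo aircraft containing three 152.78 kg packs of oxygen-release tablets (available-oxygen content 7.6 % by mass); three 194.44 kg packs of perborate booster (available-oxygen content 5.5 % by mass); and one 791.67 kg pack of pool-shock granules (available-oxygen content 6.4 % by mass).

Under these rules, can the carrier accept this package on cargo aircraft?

Available-oxygen content 7.6 % by mass meets the Class 5.1 criterion (Oxidizer), so the oxygen-release tablets are Class 5.1.
Perborate booster: available-oxygen content 5.5 % by mass ≥ 3 % by mass → Class 5.1 (Oxidizer).
The pool-shock granules have available-oxygen content 6.4 % by mass, which is ≥ 3 % by mass, so they are Class 5.1 (Oxidizer).
Class 5.1 net quantity: (three 152.78 kg packs = 458.34 kg) + (three 194.44 kg packs = 583.32 kg) + 791.67 kg = 1833.33 kg.
1833.33 kg is within the cargo aircraft limit of 2500 kg for Class 5.1.

Yes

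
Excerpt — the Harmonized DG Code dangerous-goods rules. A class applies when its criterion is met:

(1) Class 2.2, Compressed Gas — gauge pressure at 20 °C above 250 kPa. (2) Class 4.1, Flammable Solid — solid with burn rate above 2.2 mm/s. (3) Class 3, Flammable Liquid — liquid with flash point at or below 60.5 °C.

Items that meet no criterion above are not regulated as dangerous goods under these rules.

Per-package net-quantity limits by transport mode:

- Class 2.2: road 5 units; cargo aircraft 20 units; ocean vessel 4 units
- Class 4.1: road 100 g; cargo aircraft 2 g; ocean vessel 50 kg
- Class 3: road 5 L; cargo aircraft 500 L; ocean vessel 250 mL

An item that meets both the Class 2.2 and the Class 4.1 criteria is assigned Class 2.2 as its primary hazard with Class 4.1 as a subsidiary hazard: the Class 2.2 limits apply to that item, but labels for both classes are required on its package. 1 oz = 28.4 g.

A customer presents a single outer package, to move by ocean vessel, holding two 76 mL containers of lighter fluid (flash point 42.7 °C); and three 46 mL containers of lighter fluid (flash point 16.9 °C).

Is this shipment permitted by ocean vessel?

No

Flash point 42.7 °C meets the Class 3 criterion (Flammable Liquid), so the lighter fluid is Class 3.
Flash point 16.9 °C meets the Class 3 criterion (Flammable Liquid), so the lighter fluid is Class 3.
Total Class 3: (two 76 mL containers = 152 mL) + (three 46 mL containers = 138 mL) = 290 mL.
290 mL > 250 mL (ocean vessel limit, Class 3) — over the limit.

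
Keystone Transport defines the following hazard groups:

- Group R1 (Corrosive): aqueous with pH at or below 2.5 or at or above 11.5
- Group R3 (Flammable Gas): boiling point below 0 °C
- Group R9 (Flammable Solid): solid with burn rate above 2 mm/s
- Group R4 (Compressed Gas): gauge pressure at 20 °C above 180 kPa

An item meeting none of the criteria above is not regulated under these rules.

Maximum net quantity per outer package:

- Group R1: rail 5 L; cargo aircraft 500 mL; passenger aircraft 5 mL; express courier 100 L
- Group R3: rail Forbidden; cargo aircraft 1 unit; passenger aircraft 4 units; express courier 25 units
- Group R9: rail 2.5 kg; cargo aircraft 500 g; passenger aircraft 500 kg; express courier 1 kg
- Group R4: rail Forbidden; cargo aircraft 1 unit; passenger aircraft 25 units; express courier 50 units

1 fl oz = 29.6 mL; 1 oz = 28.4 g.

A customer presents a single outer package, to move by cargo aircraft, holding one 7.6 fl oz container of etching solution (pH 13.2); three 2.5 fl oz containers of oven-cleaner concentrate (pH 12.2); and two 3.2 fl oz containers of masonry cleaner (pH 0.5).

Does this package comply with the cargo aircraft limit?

No

Etching solution: pH 13.2 ≥ 11.5 → Group R1 (Corrosive).
The oven-cleaner concentrate has pH 12.2, which is ≥ 11.5, so it is Group R1 (Corrosive).
The masonry cleaner has pH 0.5, which is ≤ 2.5, so it is Group R1 (Corrosive).
Total Group R1: (one 7.6 fl oz container = 224.96 mL) + (three 2.5 fl oz containers = 222 mL) + (two 3.2 fl oz containers = 189.44 mL) = 636.4 mL.
That exceeds the Group R1 cargo aircraft limit of 500 mL.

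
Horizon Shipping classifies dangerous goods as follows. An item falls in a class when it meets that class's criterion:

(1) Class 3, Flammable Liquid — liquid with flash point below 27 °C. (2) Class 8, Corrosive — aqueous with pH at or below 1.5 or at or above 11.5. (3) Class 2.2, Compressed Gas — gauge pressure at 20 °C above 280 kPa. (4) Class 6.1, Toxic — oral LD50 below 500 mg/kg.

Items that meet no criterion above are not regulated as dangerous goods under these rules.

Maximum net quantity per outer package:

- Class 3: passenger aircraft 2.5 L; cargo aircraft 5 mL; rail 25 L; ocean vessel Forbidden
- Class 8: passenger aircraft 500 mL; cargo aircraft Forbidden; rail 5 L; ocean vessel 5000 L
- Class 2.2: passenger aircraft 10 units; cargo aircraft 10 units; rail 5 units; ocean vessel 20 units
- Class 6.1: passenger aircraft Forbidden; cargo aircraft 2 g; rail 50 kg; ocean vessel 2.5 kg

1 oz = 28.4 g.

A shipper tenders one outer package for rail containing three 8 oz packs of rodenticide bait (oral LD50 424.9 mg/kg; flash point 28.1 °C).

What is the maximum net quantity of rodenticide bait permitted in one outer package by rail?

The rodenticide bait has oral LD50 424.9 mg/kg, which is < 500 mg/kg, so it is Class 6.1 (Toxic).
The rail limit for Class 6.1 is 50 kg.

50 kg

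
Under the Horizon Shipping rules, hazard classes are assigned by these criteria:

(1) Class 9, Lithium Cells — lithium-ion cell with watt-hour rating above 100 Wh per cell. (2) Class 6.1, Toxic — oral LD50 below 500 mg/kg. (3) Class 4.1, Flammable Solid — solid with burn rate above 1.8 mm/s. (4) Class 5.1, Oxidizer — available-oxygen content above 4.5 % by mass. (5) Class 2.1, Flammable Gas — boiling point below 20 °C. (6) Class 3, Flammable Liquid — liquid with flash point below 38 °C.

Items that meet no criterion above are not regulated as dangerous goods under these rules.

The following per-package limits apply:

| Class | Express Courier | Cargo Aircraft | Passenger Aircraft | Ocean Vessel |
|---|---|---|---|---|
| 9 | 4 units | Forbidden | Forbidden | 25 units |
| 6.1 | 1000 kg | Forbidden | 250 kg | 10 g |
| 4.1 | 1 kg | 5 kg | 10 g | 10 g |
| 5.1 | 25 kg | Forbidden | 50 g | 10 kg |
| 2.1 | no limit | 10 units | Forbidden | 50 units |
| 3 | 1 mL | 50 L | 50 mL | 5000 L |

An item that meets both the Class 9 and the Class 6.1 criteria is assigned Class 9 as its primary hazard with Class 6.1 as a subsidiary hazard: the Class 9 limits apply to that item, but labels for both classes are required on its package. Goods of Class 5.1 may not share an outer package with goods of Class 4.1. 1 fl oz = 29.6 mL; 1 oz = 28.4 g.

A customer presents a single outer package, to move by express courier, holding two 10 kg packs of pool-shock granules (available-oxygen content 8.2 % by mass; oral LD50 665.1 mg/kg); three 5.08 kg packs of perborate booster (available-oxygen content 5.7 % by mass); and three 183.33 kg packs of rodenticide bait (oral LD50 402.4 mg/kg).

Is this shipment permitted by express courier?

Available-oxygen content 8.2 % by mass meets the Class 5.1 criterion (Oxidizer), so the pool-shock granules are Class 5.1.
Available-oxygen content 5.7 % by mass meets the Class 5.1 criterion (Oxidizer), so the perborate booster is Class 5.1.
Oral LD50 402.4 mg/kg meets the Class 6.1 criterion (Toxic), so the rodenticide bait is Class 6.1.
Class 6.1 quantity: three 183.33 kg packs = 549.99 kg.
549.99 kg ≤ 1000 kg (express courier limit, Class 6.1) — within limit.
Total Class 5.1: (two 10 kg packs = 20 kg) + (three 5.08 kg packs = 15.24 kg) = 35.24 kg.
35.24 kg > 25 kg (express courier limit, Class 5.1) — over the limit.
The segregation rule (Class 5.1 with Class 4.1) does not apply to Class 6.1 with Class 5.1.

No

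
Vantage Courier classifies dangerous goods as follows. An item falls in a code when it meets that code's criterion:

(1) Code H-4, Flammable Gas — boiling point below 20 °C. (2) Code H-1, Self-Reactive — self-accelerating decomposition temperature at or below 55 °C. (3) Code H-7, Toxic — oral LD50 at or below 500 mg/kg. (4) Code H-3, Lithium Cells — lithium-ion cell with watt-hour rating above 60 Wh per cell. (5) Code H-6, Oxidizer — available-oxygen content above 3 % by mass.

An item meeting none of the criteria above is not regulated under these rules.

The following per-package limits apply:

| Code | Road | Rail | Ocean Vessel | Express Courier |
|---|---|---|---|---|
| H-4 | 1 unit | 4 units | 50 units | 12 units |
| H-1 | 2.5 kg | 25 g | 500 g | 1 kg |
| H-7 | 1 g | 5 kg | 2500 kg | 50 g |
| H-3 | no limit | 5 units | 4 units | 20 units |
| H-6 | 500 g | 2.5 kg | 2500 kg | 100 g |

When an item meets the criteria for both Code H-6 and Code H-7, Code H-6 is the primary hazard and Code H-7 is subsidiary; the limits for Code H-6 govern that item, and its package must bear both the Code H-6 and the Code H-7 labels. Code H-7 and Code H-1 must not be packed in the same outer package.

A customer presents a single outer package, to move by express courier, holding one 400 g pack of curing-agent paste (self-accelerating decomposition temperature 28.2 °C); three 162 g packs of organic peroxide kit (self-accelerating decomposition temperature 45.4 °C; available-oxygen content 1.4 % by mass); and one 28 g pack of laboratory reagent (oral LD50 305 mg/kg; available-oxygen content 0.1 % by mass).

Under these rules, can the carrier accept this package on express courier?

With self-accelerating decomposition temperature 28.2 °C (≤ 55 °C), the curing-agent paste falls in Code H-1.
The organic peroxide kit has self-accelerating decomposition temperature 45.4 °C, which is ≤ 55 °C, so it is Code H-1 (Self-Reactive).
The laboratory reagent has oral LD50 305 mg/kg, which is ≤ 500 mg/kg, so it is Code H-7 (Toxic).
Code H-7 quantity: 28 g.
28 g ≤ 50 g (express courier limit, Code H-7) — within limit.
Total Code H-1: 400 g + (three 162 g packs = 486 g) = 886 g.
That is within the Code H-1 express courier limit of 1 kg.
Code H-7 and Code H-1 may not share an outer package.

No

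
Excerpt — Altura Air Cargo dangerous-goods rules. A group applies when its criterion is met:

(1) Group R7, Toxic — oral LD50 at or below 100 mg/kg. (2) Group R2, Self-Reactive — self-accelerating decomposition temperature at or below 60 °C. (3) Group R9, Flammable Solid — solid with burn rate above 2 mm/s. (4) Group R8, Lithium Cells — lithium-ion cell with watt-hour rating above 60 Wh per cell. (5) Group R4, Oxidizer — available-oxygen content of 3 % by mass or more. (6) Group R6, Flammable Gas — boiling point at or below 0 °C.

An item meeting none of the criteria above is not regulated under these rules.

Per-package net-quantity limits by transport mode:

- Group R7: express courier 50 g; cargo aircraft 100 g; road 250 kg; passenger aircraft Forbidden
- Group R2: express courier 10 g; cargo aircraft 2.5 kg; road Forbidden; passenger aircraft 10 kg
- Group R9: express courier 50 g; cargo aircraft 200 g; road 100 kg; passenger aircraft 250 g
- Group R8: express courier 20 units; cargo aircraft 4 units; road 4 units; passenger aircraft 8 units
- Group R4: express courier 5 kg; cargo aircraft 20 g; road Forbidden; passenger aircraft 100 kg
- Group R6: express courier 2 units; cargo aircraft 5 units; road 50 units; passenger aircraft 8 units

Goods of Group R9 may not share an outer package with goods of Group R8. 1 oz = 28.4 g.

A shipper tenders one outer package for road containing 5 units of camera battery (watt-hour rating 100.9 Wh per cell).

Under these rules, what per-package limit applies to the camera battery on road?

4 units

With watt-hour rating 100.9 Wh per cell (> 60 Wh per cell), the camera battery falls in Group R8.
The road limit for Group R8 is 4 units.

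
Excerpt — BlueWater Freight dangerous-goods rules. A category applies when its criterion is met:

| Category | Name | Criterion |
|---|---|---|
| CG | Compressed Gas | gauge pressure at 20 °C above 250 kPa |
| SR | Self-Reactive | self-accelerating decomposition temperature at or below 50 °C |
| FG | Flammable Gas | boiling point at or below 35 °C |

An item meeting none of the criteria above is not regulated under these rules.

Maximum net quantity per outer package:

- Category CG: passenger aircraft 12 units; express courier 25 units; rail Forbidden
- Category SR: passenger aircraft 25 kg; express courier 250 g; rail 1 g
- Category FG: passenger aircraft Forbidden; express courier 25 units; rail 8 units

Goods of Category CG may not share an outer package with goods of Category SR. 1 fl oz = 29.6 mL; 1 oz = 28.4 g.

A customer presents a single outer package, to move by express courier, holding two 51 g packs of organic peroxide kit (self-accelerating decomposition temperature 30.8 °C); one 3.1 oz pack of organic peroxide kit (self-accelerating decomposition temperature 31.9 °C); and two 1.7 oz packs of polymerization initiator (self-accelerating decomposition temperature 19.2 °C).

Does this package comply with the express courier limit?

Organic peroxide kit: self-accelerating decomposition temperature 30.8 °C ≤ 50 °C → Category SR (Self-Reactive).
The organic peroxide kit has self-accelerating decomposition temperature 31.9 °C, which is ≤ 50 °C, so it is Category SR (Self-Reactive).
With self-accelerating decomposition temperature 19.2 °C (≤ 50 °C), the polymerization initiator falls in Category SR.
Category SR net quantity: (two 51 g packs = 102 g) + (one 3.1 oz pack = 88.04 g) + (two 1.7 oz packs = 96.56 g) = 286.6 g.
That exceeds the Category SR express courier limit of 250 g.

No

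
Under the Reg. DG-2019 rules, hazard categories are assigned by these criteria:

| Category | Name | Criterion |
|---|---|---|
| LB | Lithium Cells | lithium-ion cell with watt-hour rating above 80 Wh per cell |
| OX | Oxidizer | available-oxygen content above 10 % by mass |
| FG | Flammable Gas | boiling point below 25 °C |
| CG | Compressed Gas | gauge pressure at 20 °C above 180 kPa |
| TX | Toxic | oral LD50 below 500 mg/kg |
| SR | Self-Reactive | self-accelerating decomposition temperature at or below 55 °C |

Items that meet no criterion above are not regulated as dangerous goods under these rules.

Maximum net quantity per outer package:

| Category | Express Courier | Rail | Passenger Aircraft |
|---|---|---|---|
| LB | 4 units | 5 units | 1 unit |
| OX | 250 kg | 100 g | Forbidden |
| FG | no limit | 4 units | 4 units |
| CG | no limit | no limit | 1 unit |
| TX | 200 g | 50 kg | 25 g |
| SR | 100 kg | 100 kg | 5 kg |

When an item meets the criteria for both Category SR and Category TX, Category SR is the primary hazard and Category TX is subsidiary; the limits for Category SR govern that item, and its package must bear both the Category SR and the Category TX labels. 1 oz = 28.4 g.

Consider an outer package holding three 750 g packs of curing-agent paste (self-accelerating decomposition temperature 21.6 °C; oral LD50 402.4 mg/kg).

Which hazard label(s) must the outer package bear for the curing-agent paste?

Curing-agent paste: self-accelerating decomposition temperature 21.6 °C ≤ 55 °C → Category SR (Self-Reactive).
Curing-agent paste: oral LD50 402.4 mg/kg < 500 mg/kg → Category TX (Toxic).
By the precedence rule Category SR is primary and Category TX is subsidiary, and that rule requires both labels on the package.

Category SR and TX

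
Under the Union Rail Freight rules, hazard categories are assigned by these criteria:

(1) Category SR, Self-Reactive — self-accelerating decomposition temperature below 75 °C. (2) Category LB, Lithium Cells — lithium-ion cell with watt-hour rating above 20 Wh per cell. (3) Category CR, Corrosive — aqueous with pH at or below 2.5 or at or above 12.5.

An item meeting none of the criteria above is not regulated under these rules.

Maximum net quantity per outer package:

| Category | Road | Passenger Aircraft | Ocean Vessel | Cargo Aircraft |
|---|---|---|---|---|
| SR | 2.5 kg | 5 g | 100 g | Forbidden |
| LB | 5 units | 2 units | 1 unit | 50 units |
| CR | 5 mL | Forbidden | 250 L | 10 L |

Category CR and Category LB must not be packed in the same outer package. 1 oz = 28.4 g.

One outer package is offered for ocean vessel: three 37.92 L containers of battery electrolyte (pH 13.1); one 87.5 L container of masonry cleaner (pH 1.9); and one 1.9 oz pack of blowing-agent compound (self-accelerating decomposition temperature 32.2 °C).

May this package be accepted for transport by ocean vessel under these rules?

Yes

The battery electrolyte has pH 13.1, which is ≥ 12.5, so it is Category CR (Corrosive).
pH 1.9 meets the Category CR criterion (Corrosive), so the masonry cleaner is Category CR.
With self-accelerating decomposition temperature 32.2 °C (< 75 °C), the blowing-agent compound falls in Category SR.
Total Category CR: (three 37.92 L containers = 113.76 L) + 87.5 L = 201.26 L.
That is within the Category CR ocean vessel limit of 250 L.
Category SR quantity: one 1.9 oz pack = 53.96 g.
That is within the Category SR ocean vessel limit of 100 g.
The segregation rule (Category CR with Category LB) does not apply to Category CR with Category SR.
Every hazard category is within its ocean vessel limit and no segregation rule is violated.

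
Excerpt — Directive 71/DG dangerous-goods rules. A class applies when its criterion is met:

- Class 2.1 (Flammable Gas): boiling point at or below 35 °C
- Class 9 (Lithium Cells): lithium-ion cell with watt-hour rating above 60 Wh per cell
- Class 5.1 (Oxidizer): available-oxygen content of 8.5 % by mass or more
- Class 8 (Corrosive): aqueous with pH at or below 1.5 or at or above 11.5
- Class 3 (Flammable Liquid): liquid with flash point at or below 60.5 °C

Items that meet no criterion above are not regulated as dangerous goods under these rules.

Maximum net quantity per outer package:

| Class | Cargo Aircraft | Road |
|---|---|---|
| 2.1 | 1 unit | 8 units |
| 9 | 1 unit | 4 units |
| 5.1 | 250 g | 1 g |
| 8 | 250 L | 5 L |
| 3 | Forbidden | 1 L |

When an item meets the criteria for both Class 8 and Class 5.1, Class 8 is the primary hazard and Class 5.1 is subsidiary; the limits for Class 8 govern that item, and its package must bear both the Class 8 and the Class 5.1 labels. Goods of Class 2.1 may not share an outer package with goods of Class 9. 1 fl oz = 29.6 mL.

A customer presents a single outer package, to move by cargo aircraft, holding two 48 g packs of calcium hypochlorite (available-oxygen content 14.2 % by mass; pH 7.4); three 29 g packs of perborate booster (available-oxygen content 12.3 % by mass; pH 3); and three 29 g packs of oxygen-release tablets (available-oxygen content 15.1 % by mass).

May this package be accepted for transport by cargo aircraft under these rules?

Calcium hypochlorite: available-oxygen content 14.2 % by mass ≥ 8.5 % by mass → Class 5.1 (Oxidizer).
Perborate booster: available-oxygen content 12.3 % by mass ≥ 8.5 % by mass → Class 5.1 (Oxidizer).
The oxygen-release tablets have available-oxygen content 15.1 % by mass, which is ≥ 8.5 % by mass, so they are Class 5.1 (Oxidizer).
Class 5.1 net quantity: (two 48 g packs = 96 g) + (three 29 g packs = 87 g) + (three 29 g packs = 87 g) = 270 g.
270 g exceeds the cargo aircraft limit of 250 g for Class 5.1.

No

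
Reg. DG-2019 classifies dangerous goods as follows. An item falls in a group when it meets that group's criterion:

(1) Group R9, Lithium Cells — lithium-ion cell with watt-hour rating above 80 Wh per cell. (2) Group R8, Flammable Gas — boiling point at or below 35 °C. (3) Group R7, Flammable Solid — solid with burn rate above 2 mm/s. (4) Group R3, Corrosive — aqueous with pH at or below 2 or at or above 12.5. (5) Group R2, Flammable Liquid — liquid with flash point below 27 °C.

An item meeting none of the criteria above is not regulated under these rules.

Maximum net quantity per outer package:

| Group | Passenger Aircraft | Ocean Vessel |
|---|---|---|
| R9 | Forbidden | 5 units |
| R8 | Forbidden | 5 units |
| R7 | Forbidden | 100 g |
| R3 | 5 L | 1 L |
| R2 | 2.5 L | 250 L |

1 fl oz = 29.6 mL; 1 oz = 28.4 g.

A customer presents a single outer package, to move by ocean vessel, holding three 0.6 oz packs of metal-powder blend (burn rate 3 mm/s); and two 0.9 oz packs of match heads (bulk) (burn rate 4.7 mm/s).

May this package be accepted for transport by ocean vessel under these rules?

Burn rate 3 mm/s meets the Group R7 criterion (Flammable Solid), so the metal-powder blend is Group R7.
The match heads (bulk) have burn rate 4.7 mm/s, which is > 2 mm/s, so they are Group R7 (Flammable Solid).
Group R7 net quantity: (three 0.6 oz packs = 51.12 g) + (two 0.9 oz packs = 51.12 g) = 102.24 g.
That exceeds the Group R7 ocean vessel limit of 100 g.

No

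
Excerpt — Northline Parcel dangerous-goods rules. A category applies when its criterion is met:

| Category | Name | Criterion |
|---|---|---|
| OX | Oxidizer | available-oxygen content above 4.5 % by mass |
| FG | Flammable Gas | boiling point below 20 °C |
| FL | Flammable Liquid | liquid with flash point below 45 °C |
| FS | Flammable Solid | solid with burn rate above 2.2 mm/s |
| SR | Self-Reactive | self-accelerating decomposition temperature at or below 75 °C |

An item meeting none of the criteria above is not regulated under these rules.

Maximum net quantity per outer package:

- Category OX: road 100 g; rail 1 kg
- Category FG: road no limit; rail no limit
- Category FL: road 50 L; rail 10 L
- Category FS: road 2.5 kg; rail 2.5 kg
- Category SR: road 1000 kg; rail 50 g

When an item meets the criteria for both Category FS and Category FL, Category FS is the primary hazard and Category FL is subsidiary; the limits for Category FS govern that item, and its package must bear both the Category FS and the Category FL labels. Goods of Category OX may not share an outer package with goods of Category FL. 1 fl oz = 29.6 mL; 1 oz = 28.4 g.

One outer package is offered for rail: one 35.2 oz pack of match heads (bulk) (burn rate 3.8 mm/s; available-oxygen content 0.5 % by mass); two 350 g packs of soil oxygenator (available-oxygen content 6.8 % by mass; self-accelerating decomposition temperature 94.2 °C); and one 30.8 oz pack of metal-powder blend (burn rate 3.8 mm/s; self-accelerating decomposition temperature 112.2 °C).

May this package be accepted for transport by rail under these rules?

Yes

With burn rate 3.8 mm/s (> 2.2 mm/s), the match heads (bulk) fall in Category FS.
With available-oxygen content 6.8 % by mass (> 4.5 % by mass), the soil oxygenator falls in Category OX.
Metal-powder blend: burn rate 3.8 mm/s > 2.2 mm/s → Category FS (Flammable Solid).
Category FS net quantity: (one 35.2 oz pack = 999.68 g) + (one 30.8 oz pack = 874.72 g) = 1874.4 g.
1874.4 g ≤ 2.5 kg (rail limit, Category FS) — within limit.
Category OX quantity: two 350 g packs = 700 g.
700 g ≤ 1 kg (rail limit, Category OX) — within limit.
The segregation rule (Category OX with Category FL) does not apply to Category FS with Category OX.
Every hazard category is within its rail limit and no segregation rule is violated.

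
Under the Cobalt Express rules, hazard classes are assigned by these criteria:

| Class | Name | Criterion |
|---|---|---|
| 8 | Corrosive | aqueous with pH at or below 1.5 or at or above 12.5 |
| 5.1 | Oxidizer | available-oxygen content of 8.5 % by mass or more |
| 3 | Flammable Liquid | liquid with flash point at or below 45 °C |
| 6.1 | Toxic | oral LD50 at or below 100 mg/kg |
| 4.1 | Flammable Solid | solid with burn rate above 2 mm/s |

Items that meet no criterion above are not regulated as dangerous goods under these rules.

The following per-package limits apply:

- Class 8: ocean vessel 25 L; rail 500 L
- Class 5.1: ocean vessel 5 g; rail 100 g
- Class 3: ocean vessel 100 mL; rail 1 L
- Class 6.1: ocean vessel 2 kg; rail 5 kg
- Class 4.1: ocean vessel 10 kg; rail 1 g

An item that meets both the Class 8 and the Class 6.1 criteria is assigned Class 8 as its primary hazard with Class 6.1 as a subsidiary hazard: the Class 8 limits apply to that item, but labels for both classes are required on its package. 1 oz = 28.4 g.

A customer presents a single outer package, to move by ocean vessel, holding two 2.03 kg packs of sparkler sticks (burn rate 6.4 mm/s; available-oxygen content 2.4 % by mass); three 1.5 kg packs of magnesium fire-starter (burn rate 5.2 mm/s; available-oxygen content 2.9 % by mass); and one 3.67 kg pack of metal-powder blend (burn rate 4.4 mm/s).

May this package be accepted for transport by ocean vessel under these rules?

No

With burn rate 6.4 mm/s (> 2 mm/s), the sparkler sticks fall in Class 4.1.
Magnesium fire-starter: burn rate 5.2 mm/s > 2 mm/s → Class 4.1 (Flammable Solid).
The metal-powder blend has burn rate 4.4 mm/s, which is > 2 mm/s, so it is Class 4.1 (Flammable Solid).
Class 4.1 net quantity: (two 2.03 kg packs = 4.06 kg) + (three 1.5 kg packs = 4.5 kg) + 3.67 kg = 12.23 kg.
That exceeds the Class 4.1 ocean vessel limit of 10 kg.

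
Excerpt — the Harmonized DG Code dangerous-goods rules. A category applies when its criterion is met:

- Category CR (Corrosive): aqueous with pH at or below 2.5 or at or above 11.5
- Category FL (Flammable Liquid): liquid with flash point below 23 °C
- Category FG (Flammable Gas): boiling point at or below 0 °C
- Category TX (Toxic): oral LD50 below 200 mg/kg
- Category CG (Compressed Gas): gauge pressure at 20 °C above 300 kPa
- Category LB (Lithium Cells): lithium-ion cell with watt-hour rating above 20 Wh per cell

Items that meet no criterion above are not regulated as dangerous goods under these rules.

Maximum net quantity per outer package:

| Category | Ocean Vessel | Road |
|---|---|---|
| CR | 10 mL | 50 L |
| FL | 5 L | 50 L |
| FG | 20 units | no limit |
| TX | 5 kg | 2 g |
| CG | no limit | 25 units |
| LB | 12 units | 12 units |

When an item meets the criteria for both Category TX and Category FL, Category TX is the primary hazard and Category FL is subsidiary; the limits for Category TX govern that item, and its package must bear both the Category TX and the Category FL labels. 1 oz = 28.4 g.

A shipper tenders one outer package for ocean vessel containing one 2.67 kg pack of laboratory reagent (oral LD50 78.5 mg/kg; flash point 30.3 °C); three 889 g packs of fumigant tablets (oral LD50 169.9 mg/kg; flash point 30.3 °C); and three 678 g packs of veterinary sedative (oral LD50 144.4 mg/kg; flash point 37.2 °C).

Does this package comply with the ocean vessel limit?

No

Laboratory reagent: oral LD50 78.5 mg/kg < 200 mg/kg → Category TX (Toxic).
The fumigant tablets have oral LD50 169.9 mg/kg, which is < 200 mg/kg, so they are Category TX (Toxic).
With oral LD50 144.4 mg/kg (< 200 mg/kg), the veterinary sedative falls in Category TX.
Total Category TX: 2.67 kg + (three 889 g packs = 2.667 kg) + (three 678 g packs = 2.034 kg) = 7.371 kg.
7.371 kg > 5 kg (ocean vessel limit, Category TX) — over the limit.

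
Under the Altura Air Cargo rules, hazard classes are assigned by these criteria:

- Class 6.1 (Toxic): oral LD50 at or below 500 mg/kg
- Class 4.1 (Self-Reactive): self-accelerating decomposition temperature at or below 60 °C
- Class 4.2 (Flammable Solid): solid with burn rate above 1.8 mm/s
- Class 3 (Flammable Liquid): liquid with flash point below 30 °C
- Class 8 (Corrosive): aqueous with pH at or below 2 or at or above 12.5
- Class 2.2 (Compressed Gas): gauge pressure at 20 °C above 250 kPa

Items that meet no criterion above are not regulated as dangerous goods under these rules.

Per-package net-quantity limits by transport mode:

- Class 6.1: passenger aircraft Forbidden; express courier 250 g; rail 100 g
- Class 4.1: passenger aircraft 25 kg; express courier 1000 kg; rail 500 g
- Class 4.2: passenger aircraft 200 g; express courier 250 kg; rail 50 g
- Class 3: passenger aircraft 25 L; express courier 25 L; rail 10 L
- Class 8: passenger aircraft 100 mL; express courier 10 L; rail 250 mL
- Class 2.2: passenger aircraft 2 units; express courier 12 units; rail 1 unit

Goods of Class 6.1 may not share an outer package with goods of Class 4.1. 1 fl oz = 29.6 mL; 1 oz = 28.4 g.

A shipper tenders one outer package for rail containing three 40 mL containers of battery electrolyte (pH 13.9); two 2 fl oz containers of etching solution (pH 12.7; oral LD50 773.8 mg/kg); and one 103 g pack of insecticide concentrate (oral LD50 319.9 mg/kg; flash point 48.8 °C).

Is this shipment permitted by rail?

pH 13.9 meets the Class 8 criterion (Corrosive), so the battery electrolyte is Class 8.
pH 12.7 meets the Class 8 criterion (Corrosive), so the etching solution is Class 8.
The insecticide concentrate has oral LD50 319.9 mg/kg, which is ≤ 500 mg/kg, so it is Class 6.1 (Toxic).
Class 6.1 quantity: 103 g.
103 g > 100 g (rail limit, Class 6.1) — over the limit.
Total Class 8: (three 40 mL containers = 120 mL) + (two 2 fl oz containers = 118.4 mL) = 238.4 mL.
That is within the Class 8 rail limit of 250 mL.
The segregation rule (Class 6.1 with Class 4.1) does not apply to Class 6.1 with Class 8.

No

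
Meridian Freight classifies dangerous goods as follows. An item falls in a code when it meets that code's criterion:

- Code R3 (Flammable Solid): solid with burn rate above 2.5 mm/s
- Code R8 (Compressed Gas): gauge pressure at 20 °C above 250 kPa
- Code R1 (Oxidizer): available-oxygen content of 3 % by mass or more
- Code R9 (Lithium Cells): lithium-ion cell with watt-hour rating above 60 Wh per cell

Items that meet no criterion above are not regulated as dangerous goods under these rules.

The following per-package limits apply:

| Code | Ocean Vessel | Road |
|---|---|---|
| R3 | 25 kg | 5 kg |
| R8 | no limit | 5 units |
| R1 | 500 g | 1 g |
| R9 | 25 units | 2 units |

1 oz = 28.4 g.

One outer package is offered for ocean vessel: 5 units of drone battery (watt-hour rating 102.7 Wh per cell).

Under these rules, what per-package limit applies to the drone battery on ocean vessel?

25 units

The drone battery has watt-hour rating 102.7 Wh per cell, which is > 60 Wh per cell, so it is Code R9 (Lithium Cells).
The ocean vessel limit for Code R9 is 25 units.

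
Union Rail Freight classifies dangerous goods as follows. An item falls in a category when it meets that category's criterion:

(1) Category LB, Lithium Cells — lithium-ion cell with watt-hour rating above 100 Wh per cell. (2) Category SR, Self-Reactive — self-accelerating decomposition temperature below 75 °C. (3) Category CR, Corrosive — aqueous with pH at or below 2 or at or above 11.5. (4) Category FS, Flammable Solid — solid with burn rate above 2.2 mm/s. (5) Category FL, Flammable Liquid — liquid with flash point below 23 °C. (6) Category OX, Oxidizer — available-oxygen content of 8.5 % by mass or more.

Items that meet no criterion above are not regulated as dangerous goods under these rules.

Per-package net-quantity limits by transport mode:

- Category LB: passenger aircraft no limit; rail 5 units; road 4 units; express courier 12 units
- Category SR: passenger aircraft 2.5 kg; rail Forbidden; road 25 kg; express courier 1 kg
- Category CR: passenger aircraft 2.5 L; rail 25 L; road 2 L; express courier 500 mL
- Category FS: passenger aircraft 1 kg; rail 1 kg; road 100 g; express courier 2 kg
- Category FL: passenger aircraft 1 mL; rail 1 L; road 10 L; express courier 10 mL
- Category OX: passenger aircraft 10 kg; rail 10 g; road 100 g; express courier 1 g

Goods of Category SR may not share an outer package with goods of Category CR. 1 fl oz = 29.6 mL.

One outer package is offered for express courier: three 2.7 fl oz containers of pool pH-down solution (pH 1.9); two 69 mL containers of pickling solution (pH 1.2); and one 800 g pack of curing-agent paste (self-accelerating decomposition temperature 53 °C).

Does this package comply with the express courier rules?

No

pH 1.9 meets the Category CR criterion (Corrosive), so the pool pH-down solution is Category CR.
With pH 1.2 (≤ 2), the pickling solution falls in Category CR.
Self-accelerating decomposition temperature 53 °C meets the Category SR criterion (Self-Reactive), so the curing-agent paste is Category SR.
Category SR quantity: 800 g.
800 g ≤ 1 kg (express courier limit, Category SR) — within limit.
Category CR net quantity: (three 2.7 fl oz containers = 239.76 mL) + (two 69 mL containers = 138 mL) = 377.76 mL.
377.76 mL ≤ 500 mL (express courier limit, Category CR) — within limit.
Category SR and Category CR may not share an outer package.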